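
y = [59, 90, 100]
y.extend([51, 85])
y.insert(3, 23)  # [59, 90, 100, 23, 51, 85]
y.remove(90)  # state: [59, 100, 23, 51, 85]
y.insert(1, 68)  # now [59, 68, 100, 23, 51, 85]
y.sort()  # [23, 51, 59, 68, 85, 100]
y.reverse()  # [100, 85, 68, 59, 51, 23]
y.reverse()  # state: [23, 51, 59, 68, 85, 100]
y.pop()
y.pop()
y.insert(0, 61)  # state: [61, 23, 51, 59, 68]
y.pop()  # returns 68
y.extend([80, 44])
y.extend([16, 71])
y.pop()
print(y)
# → [61, 23, 51, 59, 80, 44, 16]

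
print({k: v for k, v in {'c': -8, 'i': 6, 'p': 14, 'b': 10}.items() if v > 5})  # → {'i': 6, 'p': 14, 'b': 10}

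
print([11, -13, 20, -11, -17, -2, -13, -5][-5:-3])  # [-11, -17]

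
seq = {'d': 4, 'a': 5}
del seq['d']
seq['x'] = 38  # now {'a': 5, 'x': 38}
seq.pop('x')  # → 38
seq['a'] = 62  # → {'a': 62}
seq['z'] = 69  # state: {'a': 62, 'z': 69}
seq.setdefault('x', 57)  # 57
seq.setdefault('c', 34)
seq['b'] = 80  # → {'a': 62, 'z': 69, 'x': 57, 'c': 34, 'b': 80}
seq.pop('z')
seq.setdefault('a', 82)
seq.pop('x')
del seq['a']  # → {'c': 34, 'b': 80}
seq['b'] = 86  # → {'c': 34, 'b': 86}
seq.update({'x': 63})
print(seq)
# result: {'c': 34, 'b': 86, 'x': 63}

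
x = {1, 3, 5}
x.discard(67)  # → {1, 3, 5}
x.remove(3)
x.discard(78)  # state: {1, 5}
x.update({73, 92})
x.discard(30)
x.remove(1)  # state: {5, 73, 92}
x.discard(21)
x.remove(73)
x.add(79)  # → {5, 79, 92}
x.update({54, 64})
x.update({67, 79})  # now {5, 54, 64, 67, 79, 92}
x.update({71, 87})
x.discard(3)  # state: {5, 54, 64, 67, 71, 79, 87, 92}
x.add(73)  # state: {5, 54, 64, 67, 71, 73, 79, 87, 92}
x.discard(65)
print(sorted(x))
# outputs [5, 54, 64, 67, 71, 73, 79, 87, 92]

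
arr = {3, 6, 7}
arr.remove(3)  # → {6, 7}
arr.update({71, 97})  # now {6, 7, 71, 97}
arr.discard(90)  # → {6, 7, 71, 97}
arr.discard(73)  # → {6, 7, 71, 97}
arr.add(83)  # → {6, 7, 71, 83, 97}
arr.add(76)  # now {6, 7, 71, 76, 83, 97}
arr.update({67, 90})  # {6, 7, 67, 71, 76, 83, 90, 97}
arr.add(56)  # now {6, 7, 56, 67, 71, 76, 83, 90, 97}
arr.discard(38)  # {6, 7, 56, 67, 71, 76, 83, 90, 97}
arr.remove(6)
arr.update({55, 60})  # {7, 55, 56, 60, 67, 71, 76, 83, 90, 97}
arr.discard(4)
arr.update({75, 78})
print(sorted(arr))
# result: [7, 55, 56, 60, 67, 71, 75, 76, 78, 83, 90, 97]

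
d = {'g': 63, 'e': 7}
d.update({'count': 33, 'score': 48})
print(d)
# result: {'g': 63, 'e': 7, 'count': 33, 'score': 48}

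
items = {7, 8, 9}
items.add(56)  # {7, 8, 9, 56}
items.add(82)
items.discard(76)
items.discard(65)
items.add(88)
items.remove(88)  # {7, 8, 9, 56, 82}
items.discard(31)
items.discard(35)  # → {7, 8, 9, 56, 82}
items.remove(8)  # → {7, 9, 56, 82}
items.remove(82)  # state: {7, 9, 56}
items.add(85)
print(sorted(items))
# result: [7, 9, 56, 85]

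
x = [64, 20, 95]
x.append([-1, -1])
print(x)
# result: [64, 20, 95, [-1, -1]]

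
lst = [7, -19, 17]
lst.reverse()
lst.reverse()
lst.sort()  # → [-19, 7, 17]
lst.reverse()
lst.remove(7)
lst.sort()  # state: [-19, 17]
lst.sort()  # [-19, 17]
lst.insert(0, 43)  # [43, -19, 17]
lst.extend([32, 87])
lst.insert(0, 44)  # [44, 43, -19, 17, 32, 87]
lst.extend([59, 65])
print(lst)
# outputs [44, 43, -19, 17, 32, 87, 59, 65]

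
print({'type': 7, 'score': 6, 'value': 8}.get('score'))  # 6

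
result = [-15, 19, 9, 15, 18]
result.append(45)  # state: [-15, 19, 9, 15, 18, 45]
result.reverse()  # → [45, 18, 15, 9, 19, -15]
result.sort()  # [-15, 9, 15, 18, 19, 45]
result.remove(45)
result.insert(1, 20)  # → [-15, 20, 9, 15, 18, 19]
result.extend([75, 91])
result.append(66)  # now [-15, 20, 9, 15, 18, 19, 75, 91, 66]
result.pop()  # 66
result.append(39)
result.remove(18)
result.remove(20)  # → [-15, 9, 15, 19, 75, 91, 39]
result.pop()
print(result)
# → [-15, 9, 15, 19, 75, 91]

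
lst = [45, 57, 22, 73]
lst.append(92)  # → [45, 57, 22, 73, 92]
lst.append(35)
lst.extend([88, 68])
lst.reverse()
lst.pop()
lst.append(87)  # [68, 88, 35, 92, 73, 22, 57, 87]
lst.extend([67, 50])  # [68, 88, 35, 92, 73, 22, 57, 87, 67, 50]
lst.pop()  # 50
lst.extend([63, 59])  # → [68, 88, 35, 92, 73, 22, 57, 87, 67, 63, 59]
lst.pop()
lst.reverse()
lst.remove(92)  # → [63, 67, 87, 57, 22, 73, 35, 88, 68]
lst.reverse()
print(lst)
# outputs [68, 88, 35, 73, 22, 57, 87, 67, 63]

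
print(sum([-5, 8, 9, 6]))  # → 18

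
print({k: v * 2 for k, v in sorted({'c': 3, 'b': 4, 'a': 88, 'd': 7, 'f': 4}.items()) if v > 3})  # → {'a': 176, 'b': 8, 'd': 14, 'f': 8}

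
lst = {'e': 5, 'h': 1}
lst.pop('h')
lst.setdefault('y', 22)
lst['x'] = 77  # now {'e': 5, 'y': 22, 'x': 77}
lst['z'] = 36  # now {'e': 5, 'y': 22, 'x': 77, 'z': 36}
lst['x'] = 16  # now {'e': 5, 'y': 22, 'x': 16, 'z': 36}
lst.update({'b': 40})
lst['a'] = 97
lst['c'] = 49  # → {'e': 5, 'y': 22, 'x': 16, 'z': 36, 'b': 40, 'a': 97, 'c': 49}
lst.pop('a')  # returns 97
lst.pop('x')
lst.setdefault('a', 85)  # 85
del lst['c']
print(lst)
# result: {'e': 5, 'y': 22, 'z': 36, 'b': 40, 'a': 85}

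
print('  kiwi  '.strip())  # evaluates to kiwi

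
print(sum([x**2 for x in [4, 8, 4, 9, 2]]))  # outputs 181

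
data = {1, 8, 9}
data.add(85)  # {1, 8, 9, 85}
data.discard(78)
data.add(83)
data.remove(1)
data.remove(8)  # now {9, 83, 85}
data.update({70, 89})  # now {9, 70, 83, 85, 89}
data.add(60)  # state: {9, 60, 70, 83, 85, 89}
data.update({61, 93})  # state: {9, 60, 61, 70, 83, 85, 89, 93}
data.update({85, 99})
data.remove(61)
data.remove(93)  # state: {9, 60, 70, 83, 85, 89, 99}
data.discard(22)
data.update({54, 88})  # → {9, 54, 60, 70, 83, 85, 88, 89, 99}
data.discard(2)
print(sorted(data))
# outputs [9, 54, 60, 70, 83, 85, 88, 89, 99]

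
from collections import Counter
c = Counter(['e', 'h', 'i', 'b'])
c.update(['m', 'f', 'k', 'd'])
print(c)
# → Counter({'e': 1, 'h': 1, 'i': 1, 'b': 1, 'm': 1, 'f': 1, 'k': 1, 'd': 1})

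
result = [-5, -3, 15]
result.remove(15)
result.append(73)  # [-5, -3, 73]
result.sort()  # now [-5, -3, 73]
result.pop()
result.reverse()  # [-3, -5]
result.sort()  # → [-5, -3]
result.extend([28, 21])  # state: [-5, -3, 28, 21]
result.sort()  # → [-5, -3, 21, 28]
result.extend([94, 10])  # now [-5, -3, 21, 28, 94, 10]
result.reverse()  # [10, 94, 28, 21, -3, -5]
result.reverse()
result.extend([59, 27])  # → [-5, -3, 21, 28, 94, 10, 59, 27]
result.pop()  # 27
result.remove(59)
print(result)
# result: [-5, -3, 21, 28, 94, 10]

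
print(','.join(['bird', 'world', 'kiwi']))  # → bird,world,kiwi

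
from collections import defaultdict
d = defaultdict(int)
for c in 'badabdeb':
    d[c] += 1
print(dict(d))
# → {'b': 3, 'a': 2, 'd': 2, 'e': 1}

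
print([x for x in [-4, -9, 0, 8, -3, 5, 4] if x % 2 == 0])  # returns [-4, 0, 8, 4]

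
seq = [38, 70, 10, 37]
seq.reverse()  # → [37, 10, 70, 38]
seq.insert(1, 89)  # [37, 89, 10, 70, 38]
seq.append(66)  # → [37, 89, 10, 70, 38, 66]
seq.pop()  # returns 66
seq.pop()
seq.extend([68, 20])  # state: [37, 89, 10, 70, 68, 20]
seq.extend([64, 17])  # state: [37, 89, 10, 70, 68, 20, 64, 17]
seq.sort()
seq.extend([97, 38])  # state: [10, 17, 20, 37, 64, 68, 70, 89, 97, 38]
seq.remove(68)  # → [10, 17, 20, 37, 64, 70, 89, 97, 38]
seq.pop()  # 38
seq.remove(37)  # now [10, 17, 20, 64, 70, 89, 97]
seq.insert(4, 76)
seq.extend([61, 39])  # [10, 17, 20, 64, 76, 70, 89, 97, 61, 39]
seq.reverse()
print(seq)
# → [39, 61, 97, 89, 70, 76, 64, 20, 17, 10]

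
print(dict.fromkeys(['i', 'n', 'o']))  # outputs {'i': None, 'n': None, 'o': None}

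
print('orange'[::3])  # on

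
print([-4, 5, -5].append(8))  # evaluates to None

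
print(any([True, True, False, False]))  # True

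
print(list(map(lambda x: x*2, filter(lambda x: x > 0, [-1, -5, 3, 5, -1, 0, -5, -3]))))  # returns [6, 10]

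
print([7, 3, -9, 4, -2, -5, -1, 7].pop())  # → 7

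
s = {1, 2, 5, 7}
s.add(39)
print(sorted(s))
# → [1, 2, 5, 7, 39]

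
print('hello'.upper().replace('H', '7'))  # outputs 7ELLO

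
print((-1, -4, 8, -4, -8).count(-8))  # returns 1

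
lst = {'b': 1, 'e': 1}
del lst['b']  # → {'e': 1}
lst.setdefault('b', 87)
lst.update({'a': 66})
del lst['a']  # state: {'e': 1, 'b': 87}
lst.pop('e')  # 1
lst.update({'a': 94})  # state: {'b': 87, 'a': 94}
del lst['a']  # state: {'b': 87}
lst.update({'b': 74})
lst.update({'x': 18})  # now {'b': 74, 'x': 18}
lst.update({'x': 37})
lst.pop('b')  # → 74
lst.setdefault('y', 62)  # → 62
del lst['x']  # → {'y': 62}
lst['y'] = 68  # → {'y': 68}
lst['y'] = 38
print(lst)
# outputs {'y': 38}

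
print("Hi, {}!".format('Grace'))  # Hi, Grace!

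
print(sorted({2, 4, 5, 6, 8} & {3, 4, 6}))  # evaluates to [4, 6]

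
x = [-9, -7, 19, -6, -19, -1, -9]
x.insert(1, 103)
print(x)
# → [-9, 103, -7, 19, -6, -19, -1, -9]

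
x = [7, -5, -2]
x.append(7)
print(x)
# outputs [7, -5, -2, 7]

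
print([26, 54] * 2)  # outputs [26, 54, 26, 54]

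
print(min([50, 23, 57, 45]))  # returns 23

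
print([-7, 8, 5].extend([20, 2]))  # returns None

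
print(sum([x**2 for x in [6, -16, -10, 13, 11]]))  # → 682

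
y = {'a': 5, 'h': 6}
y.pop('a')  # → 5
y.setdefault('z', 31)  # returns 31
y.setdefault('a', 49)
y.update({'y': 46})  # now {'h': 6, 'z': 31, 'a': 49, 'y': 46}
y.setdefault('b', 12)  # 12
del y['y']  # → {'h': 6, 'z': 31, 'a': 49, 'b': 12}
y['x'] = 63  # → {'h': 6, 'z': 31, 'a': 49, 'b': 12, 'x': 63}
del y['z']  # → {'h': 6, 'a': 49, 'b': 12, 'x': 63}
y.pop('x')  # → 63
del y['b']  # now {'h': 6, 'a': 49}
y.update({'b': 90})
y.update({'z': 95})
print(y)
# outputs {'h': 6, 'a': 49, 'b': 90, 'z': 95}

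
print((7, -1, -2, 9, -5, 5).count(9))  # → 1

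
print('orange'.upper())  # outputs ORANGE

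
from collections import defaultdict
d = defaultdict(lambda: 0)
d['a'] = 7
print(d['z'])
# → 0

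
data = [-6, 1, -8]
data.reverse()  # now [-8, 1, -6]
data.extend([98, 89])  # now [-8, 1, -6, 98, 89]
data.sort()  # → [-8, -6, 1, 89, 98]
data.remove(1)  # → [-8, -6, 89, 98]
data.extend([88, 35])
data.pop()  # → 35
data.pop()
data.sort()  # [-8, -6, 89, 98]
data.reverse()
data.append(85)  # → [98, 89, -6, -8, 85]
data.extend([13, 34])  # [98, 89, -6, -8, 85, 13, 34]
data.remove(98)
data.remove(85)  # [89, -6, -8, 13, 34]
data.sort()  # [-8, -6, 13, 34, 89]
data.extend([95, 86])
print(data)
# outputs [-8, -6, 13, 34, 89, 95, 86]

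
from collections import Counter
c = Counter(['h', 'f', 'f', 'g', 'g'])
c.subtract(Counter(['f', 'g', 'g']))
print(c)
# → Counter({'h': 1, 'f': 1, 'g': 0})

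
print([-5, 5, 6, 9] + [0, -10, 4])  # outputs [-5, 5, 6, 9, 0, -10, 4]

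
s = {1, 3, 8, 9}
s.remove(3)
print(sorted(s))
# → [1, 8, 9]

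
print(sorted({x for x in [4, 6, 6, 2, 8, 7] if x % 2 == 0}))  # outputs [2, 4, 6, 8]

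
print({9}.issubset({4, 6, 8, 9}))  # True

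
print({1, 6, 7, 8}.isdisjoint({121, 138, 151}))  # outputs True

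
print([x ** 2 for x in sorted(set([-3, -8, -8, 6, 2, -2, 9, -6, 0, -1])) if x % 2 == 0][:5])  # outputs [64, 36, 4, 0, 4]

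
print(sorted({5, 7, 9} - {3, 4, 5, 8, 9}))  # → [7]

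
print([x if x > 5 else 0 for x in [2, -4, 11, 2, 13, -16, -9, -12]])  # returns [0, 0, 11, 0, 13, 0, 0, 0]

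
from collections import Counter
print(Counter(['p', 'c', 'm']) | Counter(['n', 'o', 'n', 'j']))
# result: Counter({'n': 2, 'p': 1, 'c': 1, 'm': 1, 'o': 1, 'j': 1})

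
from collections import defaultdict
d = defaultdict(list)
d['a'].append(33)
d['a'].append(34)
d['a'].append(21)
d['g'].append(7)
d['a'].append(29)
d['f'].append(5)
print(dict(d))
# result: {'a': [33, 34, 21, 29], 'g': [7], 'f': [5]}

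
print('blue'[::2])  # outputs bu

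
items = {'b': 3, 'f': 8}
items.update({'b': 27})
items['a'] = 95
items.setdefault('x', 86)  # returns 86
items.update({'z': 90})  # {'b': 27, 'f': 8, 'a': 95, 'x': 86, 'z': 90}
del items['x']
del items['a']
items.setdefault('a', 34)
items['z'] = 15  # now {'b': 27, 'f': 8, 'z': 15, 'a': 34}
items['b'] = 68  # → {'b': 68, 'f': 8, 'z': 15, 'a': 34}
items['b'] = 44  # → {'b': 44, 'f': 8, 'z': 15, 'a': 34}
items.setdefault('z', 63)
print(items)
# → {'b': 44, 'f': 8, 'z': 15, 'a': 34}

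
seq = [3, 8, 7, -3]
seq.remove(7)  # [3, 8, -3]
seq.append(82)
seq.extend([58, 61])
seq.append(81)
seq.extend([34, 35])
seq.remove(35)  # [3, 8, -3, 82, 58, 61, 81, 34]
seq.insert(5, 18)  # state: [3, 8, -3, 82, 58, 18, 61, 81, 34]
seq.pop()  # 34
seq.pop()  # 81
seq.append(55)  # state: [3, 8, -3, 82, 58, 18, 61, 55]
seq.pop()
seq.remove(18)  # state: [3, 8, -3, 82, 58, 61]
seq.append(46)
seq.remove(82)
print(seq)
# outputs [3, 8, -3, 58, 61, 46]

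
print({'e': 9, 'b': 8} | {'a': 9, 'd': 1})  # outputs {'e': 9, 'b': 8, 'a': 9, 'd': 1}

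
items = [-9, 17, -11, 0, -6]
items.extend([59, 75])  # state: [-9, 17, -11, 0, -6, 59, 75]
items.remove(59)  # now [-9, 17, -11, 0, -6, 75]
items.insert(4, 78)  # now [-9, 17, -11, 0, 78, -6, 75]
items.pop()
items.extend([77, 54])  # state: [-9, 17, -11, 0, 78, -6, 77, 54]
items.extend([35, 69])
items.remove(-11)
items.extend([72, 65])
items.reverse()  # [65, 72, 69, 35, 54, 77, -6, 78, 0, 17, -9]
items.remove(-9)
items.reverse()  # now [17, 0, 78, -6, 77, 54, 35, 69, 72, 65]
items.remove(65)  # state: [17, 0, 78, -6, 77, 54, 35, 69, 72]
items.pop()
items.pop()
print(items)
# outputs [17, 0, 78, -6, 77, 54, 35]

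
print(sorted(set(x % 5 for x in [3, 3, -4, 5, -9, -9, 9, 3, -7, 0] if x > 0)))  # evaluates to [0, 3, 4]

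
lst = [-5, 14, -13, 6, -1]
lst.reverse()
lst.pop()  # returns -5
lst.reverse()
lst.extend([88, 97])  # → [14, -13, 6, -1, 88, 97]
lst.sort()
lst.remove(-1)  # [-13, 6, 14, 88, 97]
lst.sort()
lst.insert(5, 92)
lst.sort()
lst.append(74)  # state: [-13, 6, 14, 88, 92, 97, 74]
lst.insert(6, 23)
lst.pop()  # 74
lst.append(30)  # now [-13, 6, 14, 88, 92, 97, 23, 30]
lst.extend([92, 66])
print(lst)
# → [-13, 6, 14, 88, 92, 97, 23, 30, 92, 66]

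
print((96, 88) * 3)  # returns (96, 88, 96, 88, 96, 88)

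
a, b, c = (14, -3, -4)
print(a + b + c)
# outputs 7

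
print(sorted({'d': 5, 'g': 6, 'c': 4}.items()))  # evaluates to [('c', 4), ('d', 5), ('g', 6)]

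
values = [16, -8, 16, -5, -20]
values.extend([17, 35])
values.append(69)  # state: [16, -8, 16, -5, -20, 17, 35, 69]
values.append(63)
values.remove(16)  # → [-8, 16, -5, -20, 17, 35, 69, 63]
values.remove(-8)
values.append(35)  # [16, -5, -20, 17, 35, 69, 63, 35]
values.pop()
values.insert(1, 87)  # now [16, 87, -5, -20, 17, 35, 69, 63]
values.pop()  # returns 63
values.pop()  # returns 69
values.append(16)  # [16, 87, -5, -20, 17, 35, 16]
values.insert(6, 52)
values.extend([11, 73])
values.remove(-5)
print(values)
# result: [16, 87, -20, 17, 35, 52, 16, 11, 73]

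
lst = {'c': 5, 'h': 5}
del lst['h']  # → {'c': 5}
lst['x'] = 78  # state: {'c': 5, 'x': 78}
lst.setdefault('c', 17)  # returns 5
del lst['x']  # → {'c': 5}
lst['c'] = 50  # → {'c': 50}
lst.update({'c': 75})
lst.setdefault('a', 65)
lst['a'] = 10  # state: {'c': 75, 'a': 10}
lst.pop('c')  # 75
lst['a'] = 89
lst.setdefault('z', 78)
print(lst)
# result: {'a': 89, 'z': 78}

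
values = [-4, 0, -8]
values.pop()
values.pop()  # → 0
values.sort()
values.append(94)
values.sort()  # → [-4, 94]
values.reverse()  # [94, -4]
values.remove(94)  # [-4]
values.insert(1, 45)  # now [-4, 45]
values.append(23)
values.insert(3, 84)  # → [-4, 45, 23, 84]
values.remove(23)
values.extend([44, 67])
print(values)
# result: [-4, 45, 84, 44, 67]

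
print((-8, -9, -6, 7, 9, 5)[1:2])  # (-9,)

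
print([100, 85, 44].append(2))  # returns None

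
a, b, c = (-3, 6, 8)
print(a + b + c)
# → 11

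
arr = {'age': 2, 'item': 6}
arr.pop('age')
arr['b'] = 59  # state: {'item': 6, 'b': 59}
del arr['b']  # {'item': 6}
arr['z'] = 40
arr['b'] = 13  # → {'item': 6, 'z': 40, 'b': 13}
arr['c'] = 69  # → {'item': 6, 'z': 40, 'b': 13, 'c': 69}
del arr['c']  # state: {'item': 6, 'z': 40, 'b': 13}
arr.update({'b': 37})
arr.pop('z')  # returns 40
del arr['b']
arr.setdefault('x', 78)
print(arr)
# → {'item': 6, 'x': 78}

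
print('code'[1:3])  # od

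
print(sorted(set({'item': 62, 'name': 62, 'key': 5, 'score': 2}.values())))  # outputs [2, 5, 62]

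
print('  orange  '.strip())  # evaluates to orange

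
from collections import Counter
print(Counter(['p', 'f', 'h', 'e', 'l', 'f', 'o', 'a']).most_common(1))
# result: [('f', 2)]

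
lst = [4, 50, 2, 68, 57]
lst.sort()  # [2, 4, 50, 57, 68]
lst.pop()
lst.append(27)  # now [2, 4, 50, 57, 27]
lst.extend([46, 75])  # [2, 4, 50, 57, 27, 46, 75]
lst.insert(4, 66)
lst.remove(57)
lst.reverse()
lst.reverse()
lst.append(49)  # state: [2, 4, 50, 66, 27, 46, 75, 49]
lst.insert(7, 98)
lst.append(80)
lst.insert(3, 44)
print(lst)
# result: [2, 4, 50, 44, 66, 27, 46, 75, 98, 49, 80]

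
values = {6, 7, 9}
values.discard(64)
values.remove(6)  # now {7, 9}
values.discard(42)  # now {7, 9}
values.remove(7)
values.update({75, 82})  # {9, 75, 82}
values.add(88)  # {9, 75, 82, 88}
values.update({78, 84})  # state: {9, 75, 78, 82, 84, 88}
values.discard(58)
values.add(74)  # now {9, 74, 75, 78, 82, 84, 88}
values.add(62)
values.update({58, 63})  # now {9, 58, 62, 63, 74, 75, 78, 82, 84, 88}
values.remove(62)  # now {9, 58, 63, 74, 75, 78, 82, 84, 88}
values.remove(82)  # {9, 58, 63, 74, 75, 78, 84, 88}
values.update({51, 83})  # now {9, 51, 58, 63, 74, 75, 78, 83, 84, 88}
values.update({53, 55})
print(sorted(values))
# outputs [9, 51, 53, 55, 58, 63, 74, 75, 78, 83, 84, 88]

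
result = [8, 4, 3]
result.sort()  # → [3, 4, 8]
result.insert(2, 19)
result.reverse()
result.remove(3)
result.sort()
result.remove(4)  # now [8, 19]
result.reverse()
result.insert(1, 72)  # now [19, 72, 8]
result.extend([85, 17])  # [19, 72, 8, 85, 17]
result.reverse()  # [17, 85, 8, 72, 19]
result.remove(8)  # [17, 85, 72, 19]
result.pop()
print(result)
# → [17, 85, 72]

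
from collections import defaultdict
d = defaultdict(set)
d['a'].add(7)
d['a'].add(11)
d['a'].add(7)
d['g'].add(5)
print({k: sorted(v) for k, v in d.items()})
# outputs {'a': [7, 11], 'g': [5]}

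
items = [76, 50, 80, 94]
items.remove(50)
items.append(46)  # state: [76, 80, 94, 46]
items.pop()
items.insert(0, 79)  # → [79, 76, 80, 94]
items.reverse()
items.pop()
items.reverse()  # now [76, 80, 94]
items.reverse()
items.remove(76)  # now [94, 80]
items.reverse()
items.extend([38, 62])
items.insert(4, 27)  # [80, 94, 38, 62, 27]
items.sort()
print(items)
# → [27, 38, 62, 80, 94]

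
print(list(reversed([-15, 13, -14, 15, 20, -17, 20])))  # [20, -17, 20, 15, -14, 13, -15]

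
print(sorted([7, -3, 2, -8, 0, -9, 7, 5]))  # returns [-9, -8, -3, 0, 2, 5, 7, 7]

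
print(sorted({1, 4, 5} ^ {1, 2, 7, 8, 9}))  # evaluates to [2, 4, 5, 7, 8, 9]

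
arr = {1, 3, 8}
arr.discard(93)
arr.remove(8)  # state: {1, 3}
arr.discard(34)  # {1, 3}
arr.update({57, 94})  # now {1, 3, 57, 94}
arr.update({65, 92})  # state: {1, 3, 57, 65, 92, 94}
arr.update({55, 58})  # {1, 3, 55, 57, 58, 65, 92, 94}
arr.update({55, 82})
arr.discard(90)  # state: {1, 3, 55, 57, 58, 65, 82, 92, 94}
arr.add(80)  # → {1, 3, 55, 57, 58, 65, 80, 82, 92, 94}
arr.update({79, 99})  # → {1, 3, 55, 57, 58, 65, 79, 80, 82, 92, 94, 99}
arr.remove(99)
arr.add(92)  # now {1, 3, 55, 57, 58, 65, 79, 80, 82, 92, 94}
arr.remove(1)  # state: {3, 55, 57, 58, 65, 79, 80, 82, 92, 94}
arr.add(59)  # {3, 55, 57, 58, 59, 65, 79, 80, 82, 92, 94}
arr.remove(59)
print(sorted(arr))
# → [3, 55, 57, 58, 65, 79, 80, 82, 92, 94]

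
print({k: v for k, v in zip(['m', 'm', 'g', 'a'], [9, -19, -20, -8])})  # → {'m': -19, 'g': -20, 'a': -8}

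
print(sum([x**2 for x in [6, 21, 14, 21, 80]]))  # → 7514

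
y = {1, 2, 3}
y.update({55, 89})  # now {1, 2, 3, 55, 89}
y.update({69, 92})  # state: {1, 2, 3, 55, 69, 89, 92}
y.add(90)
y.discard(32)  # {1, 2, 3, 55, 69, 89, 90, 92}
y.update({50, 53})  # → {1, 2, 3, 50, 53, 55, 69, 89, 90, 92}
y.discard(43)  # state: {1, 2, 3, 50, 53, 55, 69, 89, 90, 92}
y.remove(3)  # {1, 2, 50, 53, 55, 69, 89, 90, 92}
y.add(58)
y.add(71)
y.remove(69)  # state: {1, 2, 50, 53, 55, 58, 71, 89, 90, 92}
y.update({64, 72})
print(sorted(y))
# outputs [1, 2, 50, 53, 55, 58, 64, 71, 72, 89, 90, 92]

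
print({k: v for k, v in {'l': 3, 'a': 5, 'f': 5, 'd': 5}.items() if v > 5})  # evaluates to {}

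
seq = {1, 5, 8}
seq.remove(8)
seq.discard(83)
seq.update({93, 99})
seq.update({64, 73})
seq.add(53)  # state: {1, 5, 53, 64, 73, 93, 99}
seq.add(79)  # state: {1, 5, 53, 64, 73, 79, 93, 99}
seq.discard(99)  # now {1, 5, 53, 64, 73, 79, 93}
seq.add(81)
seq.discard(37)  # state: {1, 5, 53, 64, 73, 79, 81, 93}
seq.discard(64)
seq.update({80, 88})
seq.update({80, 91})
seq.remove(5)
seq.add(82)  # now {1, 53, 73, 79, 80, 81, 82, 88, 91, 93}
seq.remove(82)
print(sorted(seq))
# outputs [1, 53, 73, 79, 80, 81, 88, 91, 93]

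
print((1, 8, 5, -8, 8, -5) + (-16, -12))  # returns (1, 8, 5, -8, 8, -5, -16, -12)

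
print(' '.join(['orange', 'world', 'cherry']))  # orange world cherry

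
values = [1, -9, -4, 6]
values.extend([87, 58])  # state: [1, -9, -4, 6, 87, 58]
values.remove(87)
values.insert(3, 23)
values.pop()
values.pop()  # 6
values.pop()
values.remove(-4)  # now [1, -9]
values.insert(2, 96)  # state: [1, -9, 96]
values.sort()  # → [-9, 1, 96]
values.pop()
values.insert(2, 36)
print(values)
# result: [-9, 1, 36]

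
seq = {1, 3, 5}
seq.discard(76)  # {1, 3, 5}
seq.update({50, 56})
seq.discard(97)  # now {1, 3, 5, 50, 56}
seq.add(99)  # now {1, 3, 5, 50, 56, 99}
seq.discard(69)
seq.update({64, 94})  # {1, 3, 5, 50, 56, 64, 94, 99}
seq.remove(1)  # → {3, 5, 50, 56, 64, 94, 99}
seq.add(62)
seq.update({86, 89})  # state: {3, 5, 50, 56, 62, 64, 86, 89, 94, 99}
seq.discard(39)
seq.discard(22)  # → {3, 5, 50, 56, 62, 64, 86, 89, 94, 99}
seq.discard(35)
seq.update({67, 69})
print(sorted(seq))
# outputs [3, 5, 50, 56, 62, 64, 67, 69, 86, 89, 94, 99]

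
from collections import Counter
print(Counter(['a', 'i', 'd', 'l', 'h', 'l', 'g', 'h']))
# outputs Counter({'l': 2, 'h': 2, 'a': 1, 'i': 1, 'd': 1, 'g': 1})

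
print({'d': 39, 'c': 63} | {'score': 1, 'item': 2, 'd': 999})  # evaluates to {'d': 999, 'c': 63, 'score': 1, 'item': 2}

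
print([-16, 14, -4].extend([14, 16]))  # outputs None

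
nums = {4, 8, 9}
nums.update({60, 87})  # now {4, 8, 9, 60, 87}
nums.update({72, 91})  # {4, 8, 9, 60, 72, 87, 91}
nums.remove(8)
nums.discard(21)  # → {4, 9, 60, 72, 87, 91}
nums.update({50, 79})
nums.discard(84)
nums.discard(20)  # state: {4, 9, 50, 60, 72, 79, 87, 91}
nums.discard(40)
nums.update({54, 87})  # {4, 9, 50, 54, 60, 72, 79, 87, 91}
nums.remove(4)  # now {9, 50, 54, 60, 72, 79, 87, 91}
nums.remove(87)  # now {9, 50, 54, 60, 72, 79, 91}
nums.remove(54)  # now {9, 50, 60, 72, 79, 91}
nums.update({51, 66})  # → {9, 50, 51, 60, 66, 72, 79, 91}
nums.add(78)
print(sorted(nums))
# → [9, 50, 51, 60, 66, 72, 78, 79, 91]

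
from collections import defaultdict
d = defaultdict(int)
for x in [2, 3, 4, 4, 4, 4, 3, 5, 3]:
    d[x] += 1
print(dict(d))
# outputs {2: 1, 3: 3, 4: 4, 5: 1}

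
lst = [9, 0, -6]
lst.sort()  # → [-6, 0, 9]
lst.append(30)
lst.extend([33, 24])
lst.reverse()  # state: [24, 33, 30, 9, 0, -6]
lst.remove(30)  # [24, 33, 9, 0, -6]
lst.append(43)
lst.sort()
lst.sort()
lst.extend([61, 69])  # [-6, 0, 9, 24, 33, 43, 61, 69]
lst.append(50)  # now [-6, 0, 9, 24, 33, 43, 61, 69, 50]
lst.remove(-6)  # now [0, 9, 24, 33, 43, 61, 69, 50]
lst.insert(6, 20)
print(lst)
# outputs [0, 9, 24, 33, 43, 61, 20, 69, 50]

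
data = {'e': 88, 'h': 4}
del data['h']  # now {'e': 88}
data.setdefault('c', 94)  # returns 94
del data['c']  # {'e': 88}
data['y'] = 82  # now {'e': 88, 'y': 82}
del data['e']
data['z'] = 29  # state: {'y': 82, 'z': 29}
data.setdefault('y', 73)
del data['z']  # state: {'y': 82}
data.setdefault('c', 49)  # 49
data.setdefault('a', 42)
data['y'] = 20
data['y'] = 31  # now {'y': 31, 'c': 49, 'a': 42}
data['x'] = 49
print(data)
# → {'y': 31, 'c': 49, 'a': 42, 'x': 49}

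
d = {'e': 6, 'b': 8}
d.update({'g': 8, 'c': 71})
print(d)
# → {'e': 6, 'b': 8, 'g': 8, 'c': 71}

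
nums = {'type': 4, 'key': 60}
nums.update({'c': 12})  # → {'type': 4, 'key': 60, 'c': 12}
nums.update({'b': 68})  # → {'type': 4, 'key': 60, 'c': 12, 'b': 68}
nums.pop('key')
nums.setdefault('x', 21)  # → 21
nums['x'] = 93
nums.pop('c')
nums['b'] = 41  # {'type': 4, 'b': 41, 'x': 93}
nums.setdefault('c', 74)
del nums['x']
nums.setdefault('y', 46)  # 46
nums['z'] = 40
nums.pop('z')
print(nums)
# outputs {'type': 4, 'b': 41, 'c': 74, 'y': 46}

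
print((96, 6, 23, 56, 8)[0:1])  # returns (96,)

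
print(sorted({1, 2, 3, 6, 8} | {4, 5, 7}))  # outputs [1, 2, 3, 4, 5, 6, 7, 8]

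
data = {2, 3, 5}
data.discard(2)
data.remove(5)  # {3}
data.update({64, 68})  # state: {3, 64, 68}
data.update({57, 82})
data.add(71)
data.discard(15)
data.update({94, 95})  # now {3, 57, 64, 68, 71, 82, 94, 95}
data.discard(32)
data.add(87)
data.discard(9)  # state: {3, 57, 64, 68, 71, 82, 87, 94, 95}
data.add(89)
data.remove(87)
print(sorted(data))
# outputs [3, 57, 64, 68, 71, 82, 89, 94, 95]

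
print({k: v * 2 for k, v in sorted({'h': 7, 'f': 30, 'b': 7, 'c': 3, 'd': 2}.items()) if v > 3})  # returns {'b': 14, 'f': 60, 'h': 14}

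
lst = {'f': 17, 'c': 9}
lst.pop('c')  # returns 9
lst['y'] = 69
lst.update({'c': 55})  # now {'f': 17, 'y': 69, 'c': 55}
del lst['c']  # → {'f': 17, 'y': 69}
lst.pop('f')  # 17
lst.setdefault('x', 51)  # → 51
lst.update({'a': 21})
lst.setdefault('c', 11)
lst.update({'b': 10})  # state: {'y': 69, 'x': 51, 'a': 21, 'c': 11, 'b': 10}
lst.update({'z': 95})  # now {'y': 69, 'x': 51, 'a': 21, 'c': 11, 'b': 10, 'z': 95}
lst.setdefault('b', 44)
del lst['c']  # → {'y': 69, 'x': 51, 'a': 21, 'b': 10, 'z': 95}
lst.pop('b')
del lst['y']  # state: {'x': 51, 'a': 21, 'z': 95}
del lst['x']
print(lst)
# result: {'a': 21, 'z': 95}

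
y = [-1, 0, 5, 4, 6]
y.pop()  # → 6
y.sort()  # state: [-1, 0, 4, 5]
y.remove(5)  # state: [-1, 0, 4]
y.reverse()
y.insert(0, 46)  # [46, 4, 0, -1]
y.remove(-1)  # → [46, 4, 0]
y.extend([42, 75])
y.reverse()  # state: [75, 42, 0, 4, 46]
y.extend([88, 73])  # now [75, 42, 0, 4, 46, 88, 73]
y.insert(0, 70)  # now [70, 75, 42, 0, 4, 46, 88, 73]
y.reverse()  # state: [73, 88, 46, 4, 0, 42, 75, 70]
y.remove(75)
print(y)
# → [73, 88, 46, 4, 0, 42, 70]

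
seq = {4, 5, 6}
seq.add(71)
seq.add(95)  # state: {4, 5, 6, 71, 95}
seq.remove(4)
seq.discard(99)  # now {5, 6, 71, 95}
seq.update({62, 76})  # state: {5, 6, 62, 71, 76, 95}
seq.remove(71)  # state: {5, 6, 62, 76, 95}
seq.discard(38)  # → {5, 6, 62, 76, 95}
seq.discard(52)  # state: {5, 6, 62, 76, 95}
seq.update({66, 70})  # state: {5, 6, 62, 66, 70, 76, 95}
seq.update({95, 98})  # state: {5, 6, 62, 66, 70, 76, 95, 98}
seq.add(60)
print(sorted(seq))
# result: [5, 6, 60, 62, 66, 70, 76, 95, 98]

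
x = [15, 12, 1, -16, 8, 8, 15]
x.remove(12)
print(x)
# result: [15, 1, -16, 8, 8, 15]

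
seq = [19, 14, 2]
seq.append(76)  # [19, 14, 2, 76]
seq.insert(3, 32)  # [19, 14, 2, 32, 76]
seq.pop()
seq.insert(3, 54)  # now [19, 14, 2, 54, 32]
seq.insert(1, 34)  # [19, 34, 14, 2, 54, 32]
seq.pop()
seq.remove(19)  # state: [34, 14, 2, 54]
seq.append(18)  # [34, 14, 2, 54, 18]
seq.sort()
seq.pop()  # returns 54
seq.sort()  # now [2, 14, 18, 34]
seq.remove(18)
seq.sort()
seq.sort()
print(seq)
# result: [2, 14, 34]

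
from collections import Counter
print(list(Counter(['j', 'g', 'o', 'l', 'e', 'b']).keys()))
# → ['j', 'g', 'o', 'l', 'e', 'b']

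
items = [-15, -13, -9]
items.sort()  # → [-15, -13, -9]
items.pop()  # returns -9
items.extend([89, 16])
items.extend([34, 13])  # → [-15, -13, 89, 16, 34, 13]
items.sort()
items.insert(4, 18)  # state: [-15, -13, 13, 16, 18, 34, 89]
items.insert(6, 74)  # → [-15, -13, 13, 16, 18, 34, 74, 89]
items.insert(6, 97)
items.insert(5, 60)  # [-15, -13, 13, 16, 18, 60, 34, 97, 74, 89]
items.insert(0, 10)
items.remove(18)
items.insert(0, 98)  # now [98, 10, -15, -13, 13, 16, 60, 34, 97, 74, 89]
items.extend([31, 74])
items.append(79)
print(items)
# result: [98, 10, -15, -13, 13, 16, 60, 34, 97, 74, 89, 31, 74, 79]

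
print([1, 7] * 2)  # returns [1, 7, 1, 7]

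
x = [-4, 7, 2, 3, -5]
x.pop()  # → -5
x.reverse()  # [3, 2, 7, -4]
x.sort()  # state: [-4, 2, 3, 7]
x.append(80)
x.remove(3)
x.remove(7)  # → [-4, 2, 80]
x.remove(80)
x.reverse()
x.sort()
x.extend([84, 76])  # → [-4, 2, 84, 76]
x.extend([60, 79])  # [-4, 2, 84, 76, 60, 79]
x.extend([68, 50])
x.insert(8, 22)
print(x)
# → [-4, 2, 84, 76, 60, 79, 68, 50, 22]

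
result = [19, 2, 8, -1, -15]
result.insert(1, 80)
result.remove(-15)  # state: [19, 80, 2, 8, -1]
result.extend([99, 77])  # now [19, 80, 2, 8, -1, 99, 77]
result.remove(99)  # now [19, 80, 2, 8, -1, 77]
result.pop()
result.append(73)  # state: [19, 80, 2, 8, -1, 73]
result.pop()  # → 73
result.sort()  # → [-1, 2, 8, 19, 80]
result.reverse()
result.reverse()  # [-1, 2, 8, 19, 80]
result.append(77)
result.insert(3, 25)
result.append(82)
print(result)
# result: [-1, 2, 8, 25, 19, 80, 77, 82]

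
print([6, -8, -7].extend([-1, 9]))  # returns None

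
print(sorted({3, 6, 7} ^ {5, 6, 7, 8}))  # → [3, 5, 8]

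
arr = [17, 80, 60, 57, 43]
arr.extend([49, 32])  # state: [17, 80, 60, 57, 43, 49, 32]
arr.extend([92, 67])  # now [17, 80, 60, 57, 43, 49, 32, 92, 67]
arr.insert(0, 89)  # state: [89, 17, 80, 60, 57, 43, 49, 32, 92, 67]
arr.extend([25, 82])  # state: [89, 17, 80, 60, 57, 43, 49, 32, 92, 67, 25, 82]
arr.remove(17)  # [89, 80, 60, 57, 43, 49, 32, 92, 67, 25, 82]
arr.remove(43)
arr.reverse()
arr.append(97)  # [82, 25, 67, 92, 32, 49, 57, 60, 80, 89, 97]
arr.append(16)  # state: [82, 25, 67, 92, 32, 49, 57, 60, 80, 89, 97, 16]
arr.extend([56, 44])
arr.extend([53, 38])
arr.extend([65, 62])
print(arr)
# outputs [82, 25, 67, 92, 32, 49, 57, 60, 80, 89, 97, 16, 56, 44, 53, 38, 65, 62]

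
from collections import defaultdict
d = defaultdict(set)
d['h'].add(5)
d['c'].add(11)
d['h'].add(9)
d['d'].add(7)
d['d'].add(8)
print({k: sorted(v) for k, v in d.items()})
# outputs {'h': [5, 9], 'c': [11], 'd': [7, 8]}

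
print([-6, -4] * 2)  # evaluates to [-6, -4, -6, -4]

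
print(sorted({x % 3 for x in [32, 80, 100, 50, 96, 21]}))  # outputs [0, 1, 2]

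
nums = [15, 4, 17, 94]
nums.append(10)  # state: [15, 4, 17, 94, 10]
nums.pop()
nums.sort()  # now [4, 15, 17, 94]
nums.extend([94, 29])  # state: [4, 15, 17, 94, 94, 29]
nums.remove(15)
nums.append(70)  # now [4, 17, 94, 94, 29, 70]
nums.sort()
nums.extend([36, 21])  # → [4, 17, 29, 70, 94, 94, 36, 21]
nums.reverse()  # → [21, 36, 94, 94, 70, 29, 17, 4]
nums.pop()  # 4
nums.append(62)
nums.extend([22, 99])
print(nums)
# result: [21, 36, 94, 94, 70, 29, 17, 62, 22, 99]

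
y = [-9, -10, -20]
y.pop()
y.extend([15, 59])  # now [-9, -10, 15, 59]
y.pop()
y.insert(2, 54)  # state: [-9, -10, 54, 15]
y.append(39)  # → [-9, -10, 54, 15, 39]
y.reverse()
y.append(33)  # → [39, 15, 54, -10, -9, 33]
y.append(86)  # [39, 15, 54, -10, -9, 33, 86]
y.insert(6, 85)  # [39, 15, 54, -10, -9, 33, 85, 86]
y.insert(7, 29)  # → [39, 15, 54, -10, -9, 33, 85, 29, 86]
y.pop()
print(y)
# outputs [39, 15, 54, -10, -9, 33, 85, 29]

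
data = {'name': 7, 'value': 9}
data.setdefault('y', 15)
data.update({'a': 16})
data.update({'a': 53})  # {'name': 7, 'value': 9, 'y': 15, 'a': 53}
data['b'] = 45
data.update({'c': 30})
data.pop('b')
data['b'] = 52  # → {'name': 7, 'value': 9, 'y': 15, 'a': 53, 'c': 30, 'b': 52}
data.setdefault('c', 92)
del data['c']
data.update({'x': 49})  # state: {'name': 7, 'value': 9, 'y': 15, 'a': 53, 'b': 52, 'x': 49}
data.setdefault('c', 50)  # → 50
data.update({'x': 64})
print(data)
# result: {'name': 7, 'value': 9, 'y': 15, 'a': 53, 'b': 52, 'x': 64, 'c': 50}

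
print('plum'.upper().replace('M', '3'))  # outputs PLU3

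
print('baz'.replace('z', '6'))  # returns ba6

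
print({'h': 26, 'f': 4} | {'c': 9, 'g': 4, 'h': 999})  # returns {'h': 999, 'f': 4, 'c': 9, 'g': 4}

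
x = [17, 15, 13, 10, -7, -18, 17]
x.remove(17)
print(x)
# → [15, 13, 10, -7, -18, 17]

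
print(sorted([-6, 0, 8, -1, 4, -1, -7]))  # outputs [-7, -6, -1, -1, 0, 4, 8]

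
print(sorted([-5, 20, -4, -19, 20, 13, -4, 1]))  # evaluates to [-19, -5, -4, -4, 1, 13, 20, 20]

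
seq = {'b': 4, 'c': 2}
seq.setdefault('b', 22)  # 4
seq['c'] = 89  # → {'b': 4, 'c': 89}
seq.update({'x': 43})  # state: {'b': 4, 'c': 89, 'x': 43}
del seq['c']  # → {'b': 4, 'x': 43}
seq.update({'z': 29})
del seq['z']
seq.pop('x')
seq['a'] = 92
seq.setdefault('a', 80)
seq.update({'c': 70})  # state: {'b': 4, 'a': 92, 'c': 70}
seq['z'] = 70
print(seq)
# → {'b': 4, 'a': 92, 'c': 70, 'z': 70}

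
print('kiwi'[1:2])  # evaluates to i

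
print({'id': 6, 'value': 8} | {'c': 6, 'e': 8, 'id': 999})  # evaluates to {'id': 999, 'value': 8, 'c': 6, 'e': 8}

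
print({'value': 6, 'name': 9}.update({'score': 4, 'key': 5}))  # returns None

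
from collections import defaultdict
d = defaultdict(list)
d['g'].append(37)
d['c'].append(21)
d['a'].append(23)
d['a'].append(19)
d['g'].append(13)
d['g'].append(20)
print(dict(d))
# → {'g': [37, 13, 20], 'c': [21], 'a': [23, 19]}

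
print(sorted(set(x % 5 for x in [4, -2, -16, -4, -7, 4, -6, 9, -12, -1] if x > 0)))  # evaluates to [4]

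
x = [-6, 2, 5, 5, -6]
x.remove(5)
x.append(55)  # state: [-6, 2, 5, -6, 55]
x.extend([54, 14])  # [-6, 2, 5, -6, 55, 54, 14]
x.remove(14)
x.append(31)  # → [-6, 2, 5, -6, 55, 54, 31]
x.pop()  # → 31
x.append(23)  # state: [-6, 2, 5, -6, 55, 54, 23]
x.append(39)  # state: [-6, 2, 5, -6, 55, 54, 23, 39]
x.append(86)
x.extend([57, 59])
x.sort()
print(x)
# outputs [-6, -6, 2, 5, 23, 39, 54, 55, 57, 59, 86]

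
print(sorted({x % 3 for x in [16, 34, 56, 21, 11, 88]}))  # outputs [0, 1, 2]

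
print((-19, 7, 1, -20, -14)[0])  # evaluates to -19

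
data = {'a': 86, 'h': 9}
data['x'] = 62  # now {'a': 86, 'h': 9, 'x': 62}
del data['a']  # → {'h': 9, 'x': 62}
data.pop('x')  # 62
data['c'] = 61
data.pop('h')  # 9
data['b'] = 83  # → {'c': 61, 'b': 83}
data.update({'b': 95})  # {'c': 61, 'b': 95}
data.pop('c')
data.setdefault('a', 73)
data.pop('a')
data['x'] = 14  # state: {'b': 95, 'x': 14}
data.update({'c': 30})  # {'b': 95, 'x': 14, 'c': 30}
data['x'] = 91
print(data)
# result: {'b': 95, 'x': 91, 'c': 30}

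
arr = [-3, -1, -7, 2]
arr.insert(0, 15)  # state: [15, -3, -1, -7, 2]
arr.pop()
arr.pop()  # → -7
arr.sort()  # [-3, -1, 15]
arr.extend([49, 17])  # [-3, -1, 15, 49, 17]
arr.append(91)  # [-3, -1, 15, 49, 17, 91]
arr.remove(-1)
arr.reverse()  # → [91, 17, 49, 15, -3]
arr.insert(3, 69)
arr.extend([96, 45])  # [91, 17, 49, 69, 15, -3, 96, 45]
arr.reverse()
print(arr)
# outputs [45, 96, -3, 15, 69, 49, 17, 91]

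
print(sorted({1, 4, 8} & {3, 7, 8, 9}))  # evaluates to [8]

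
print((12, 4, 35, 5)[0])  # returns 12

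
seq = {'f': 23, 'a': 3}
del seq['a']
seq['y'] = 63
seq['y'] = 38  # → {'f': 23, 'y': 38}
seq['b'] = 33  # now {'f': 23, 'y': 38, 'b': 33}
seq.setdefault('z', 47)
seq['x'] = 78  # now {'f': 23, 'y': 38, 'b': 33, 'z': 47, 'x': 78}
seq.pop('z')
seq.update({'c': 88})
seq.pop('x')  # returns 78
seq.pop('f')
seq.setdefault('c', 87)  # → 88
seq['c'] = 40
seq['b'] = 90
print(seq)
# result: {'y': 38, 'b': 90, 'c': 40}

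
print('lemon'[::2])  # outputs lmn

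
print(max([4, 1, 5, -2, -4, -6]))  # 5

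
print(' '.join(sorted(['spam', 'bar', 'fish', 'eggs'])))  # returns bar eggs fish spam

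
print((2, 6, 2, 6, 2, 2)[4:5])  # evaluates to (2,)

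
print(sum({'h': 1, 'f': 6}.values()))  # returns 7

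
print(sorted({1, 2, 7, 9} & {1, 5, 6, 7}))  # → [1, 7]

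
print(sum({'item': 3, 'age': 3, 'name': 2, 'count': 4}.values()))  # 12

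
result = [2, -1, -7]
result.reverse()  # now [-7, -1, 2]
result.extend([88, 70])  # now [-7, -1, 2, 88, 70]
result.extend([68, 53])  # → [-7, -1, 2, 88, 70, 68, 53]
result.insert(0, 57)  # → [57, -7, -1, 2, 88, 70, 68, 53]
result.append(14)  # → [57, -7, -1, 2, 88, 70, 68, 53, 14]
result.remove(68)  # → [57, -7, -1, 2, 88, 70, 53, 14]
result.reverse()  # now [14, 53, 70, 88, 2, -1, -7, 57]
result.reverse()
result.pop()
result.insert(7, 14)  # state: [57, -7, -1, 2, 88, 70, 53, 14]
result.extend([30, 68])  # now [57, -7, -1, 2, 88, 70, 53, 14, 30, 68]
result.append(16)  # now [57, -7, -1, 2, 88, 70, 53, 14, 30, 68, 16]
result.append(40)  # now [57, -7, -1, 2, 88, 70, 53, 14, 30, 68, 16, 40]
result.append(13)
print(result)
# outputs [57, -7, -1, 2, 88, 70, 53, 14, 30, 68, 16, 40, 13]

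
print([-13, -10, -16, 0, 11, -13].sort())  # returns None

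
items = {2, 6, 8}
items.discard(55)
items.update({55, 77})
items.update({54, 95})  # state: {2, 6, 8, 54, 55, 77, 95}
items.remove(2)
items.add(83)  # {6, 8, 54, 55, 77, 83, 95}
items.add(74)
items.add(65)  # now {6, 8, 54, 55, 65, 74, 77, 83, 95}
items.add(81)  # {6, 8, 54, 55, 65, 74, 77, 81, 83, 95}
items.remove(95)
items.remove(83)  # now {6, 8, 54, 55, 65, 74, 77, 81}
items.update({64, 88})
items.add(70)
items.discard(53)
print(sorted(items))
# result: [6, 8, 54, 55, 64, 65, 70, 74, 77, 81, 88]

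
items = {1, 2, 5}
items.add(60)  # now {1, 2, 5, 60}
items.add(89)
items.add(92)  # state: {1, 2, 5, 60, 89, 92}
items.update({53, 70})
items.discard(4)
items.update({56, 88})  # {1, 2, 5, 53, 56, 60, 70, 88, 89, 92}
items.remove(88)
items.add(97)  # {1, 2, 5, 53, 56, 60, 70, 89, 92, 97}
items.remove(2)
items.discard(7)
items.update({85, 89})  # {1, 5, 53, 56, 60, 70, 85, 89, 92, 97}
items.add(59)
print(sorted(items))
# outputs [1, 5, 53, 56, 59, 60, 70, 85, 89, 92, 97]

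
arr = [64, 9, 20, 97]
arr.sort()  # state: [9, 20, 64, 97]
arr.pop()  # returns 97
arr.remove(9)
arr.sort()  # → [20, 64]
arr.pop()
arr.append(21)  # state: [20, 21]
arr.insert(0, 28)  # [28, 20, 21]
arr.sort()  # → [20, 21, 28]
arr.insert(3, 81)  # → [20, 21, 28, 81]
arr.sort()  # [20, 21, 28, 81]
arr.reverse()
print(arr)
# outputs [81, 28, 21, 20]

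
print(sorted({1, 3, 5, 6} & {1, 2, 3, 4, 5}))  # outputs [1, 3, 5]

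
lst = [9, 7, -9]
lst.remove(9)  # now [7, -9]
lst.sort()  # [-9, 7]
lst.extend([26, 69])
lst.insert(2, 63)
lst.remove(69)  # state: [-9, 7, 63, 26]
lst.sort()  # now [-9, 7, 26, 63]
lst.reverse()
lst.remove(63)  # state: [26, 7, -9]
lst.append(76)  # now [26, 7, -9, 76]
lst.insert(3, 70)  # [26, 7, -9, 70, 76]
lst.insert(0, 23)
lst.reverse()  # [76, 70, -9, 7, 26, 23]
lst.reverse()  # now [23, 26, 7, -9, 70, 76]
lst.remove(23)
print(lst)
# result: [26, 7, -9, 70, 76]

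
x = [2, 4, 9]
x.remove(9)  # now [2, 4]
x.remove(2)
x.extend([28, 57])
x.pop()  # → 57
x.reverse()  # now [28, 4]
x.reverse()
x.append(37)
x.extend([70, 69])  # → [4, 28, 37, 70, 69]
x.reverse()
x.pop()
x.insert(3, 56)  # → [69, 70, 37, 56, 28]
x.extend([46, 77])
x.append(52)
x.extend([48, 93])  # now [69, 70, 37, 56, 28, 46, 77, 52, 48, 93]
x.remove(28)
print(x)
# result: [69, 70, 37, 56, 46, 77, 52, 48, 93]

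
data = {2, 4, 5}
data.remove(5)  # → {2, 4}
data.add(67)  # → {2, 4, 67}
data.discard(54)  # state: {2, 4, 67}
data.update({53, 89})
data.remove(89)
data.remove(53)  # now {2, 4, 67}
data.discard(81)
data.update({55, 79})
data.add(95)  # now {2, 4, 55, 67, 79, 95}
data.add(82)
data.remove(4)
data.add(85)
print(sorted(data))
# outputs [2, 55, 67, 79, 82, 85, 95]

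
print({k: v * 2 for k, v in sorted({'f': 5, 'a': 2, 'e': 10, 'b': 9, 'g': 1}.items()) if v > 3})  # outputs {'b': 18, 'e': 20, 'f': 10}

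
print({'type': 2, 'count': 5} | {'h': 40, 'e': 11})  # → {'type': 2, 'count': 5, 'h': 40, 'e': 11}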